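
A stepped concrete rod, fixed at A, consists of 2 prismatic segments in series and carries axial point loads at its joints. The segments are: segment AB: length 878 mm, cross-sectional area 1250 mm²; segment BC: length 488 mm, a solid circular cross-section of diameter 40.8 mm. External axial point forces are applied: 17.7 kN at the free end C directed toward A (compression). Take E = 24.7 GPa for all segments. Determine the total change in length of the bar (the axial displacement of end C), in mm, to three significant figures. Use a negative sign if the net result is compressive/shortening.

Internal axial forces (sectioning from the free end, tension +): N_BC = -17.7 kN, N_AB = -17.7 kN.
A_BC = 1307 mm².
δ_AB = -17700·878/(1250·24700) = -0.5033 mm
δ_BC = -17700·488/(1307·24700) = -0.2675 mm
δ = Σδ_i = -0.7708 mm.

-0.771 mm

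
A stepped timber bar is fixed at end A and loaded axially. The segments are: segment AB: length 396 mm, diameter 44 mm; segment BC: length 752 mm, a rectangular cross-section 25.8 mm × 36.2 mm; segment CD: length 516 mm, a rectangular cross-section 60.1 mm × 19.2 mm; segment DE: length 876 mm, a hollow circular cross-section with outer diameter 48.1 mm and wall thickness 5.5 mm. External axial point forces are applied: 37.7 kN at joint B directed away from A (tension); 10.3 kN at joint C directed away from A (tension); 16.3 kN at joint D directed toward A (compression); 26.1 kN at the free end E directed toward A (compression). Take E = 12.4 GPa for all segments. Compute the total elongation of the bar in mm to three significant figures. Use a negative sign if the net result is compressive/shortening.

-6.00 mm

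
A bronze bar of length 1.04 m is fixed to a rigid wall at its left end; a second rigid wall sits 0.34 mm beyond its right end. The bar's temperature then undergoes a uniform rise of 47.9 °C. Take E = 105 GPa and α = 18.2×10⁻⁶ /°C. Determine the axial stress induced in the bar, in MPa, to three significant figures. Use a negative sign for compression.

-57.2 MPa

Free thermal expansion αLΔT = 18.2e-6 · 1040 · 47.9 = 0.9067 mm.
The walls engage after the gap closes; constrained expansion = 0.9067 − 0.34 = 0.5667 mm.
The walls impose strain ε = −(0.5667)/1040 = -5.4486e-04; σ = Eε = 105000 · -5.4486e-04 = -57.21 MPa.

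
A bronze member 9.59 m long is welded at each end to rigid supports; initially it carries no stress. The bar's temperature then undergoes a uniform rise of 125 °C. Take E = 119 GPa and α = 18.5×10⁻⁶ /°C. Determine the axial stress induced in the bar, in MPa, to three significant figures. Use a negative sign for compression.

Free thermal expansion αLΔT = 18.5e-6 · 9590 · 125 = 22.18 mm.
The walls impose strain ε = −(22.18)/9590 = -2.3125e-03; σ = Eε = 119000 · -2.3125e-03 = -275.2 MPa.

-275 MPa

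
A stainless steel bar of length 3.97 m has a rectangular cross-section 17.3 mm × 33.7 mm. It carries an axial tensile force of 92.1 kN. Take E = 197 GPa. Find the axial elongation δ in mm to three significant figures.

3.18 mm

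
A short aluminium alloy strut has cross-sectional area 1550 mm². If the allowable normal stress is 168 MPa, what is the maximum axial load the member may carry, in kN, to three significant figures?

260 kN

P_max = σ_allow · A = 168 · 1550 = 260400 N = 260.4 kN.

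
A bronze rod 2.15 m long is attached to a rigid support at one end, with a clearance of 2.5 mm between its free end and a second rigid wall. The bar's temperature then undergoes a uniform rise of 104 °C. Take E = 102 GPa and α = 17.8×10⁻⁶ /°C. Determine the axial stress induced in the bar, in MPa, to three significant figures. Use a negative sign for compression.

Free thermal expansion αLΔT = 17.8e-6 · 2150 · 104 = 3.98 mm.
The walls engage after the gap closes; constrained expansion = 3.98 − 2.5 = 1.48 mm.
The walls impose strain ε = −(1.48)/2150 = -6.8841e-04; σ = Eε = 102000 · -6.8841e-04 = -70.22 MPa.

-70.2 MPa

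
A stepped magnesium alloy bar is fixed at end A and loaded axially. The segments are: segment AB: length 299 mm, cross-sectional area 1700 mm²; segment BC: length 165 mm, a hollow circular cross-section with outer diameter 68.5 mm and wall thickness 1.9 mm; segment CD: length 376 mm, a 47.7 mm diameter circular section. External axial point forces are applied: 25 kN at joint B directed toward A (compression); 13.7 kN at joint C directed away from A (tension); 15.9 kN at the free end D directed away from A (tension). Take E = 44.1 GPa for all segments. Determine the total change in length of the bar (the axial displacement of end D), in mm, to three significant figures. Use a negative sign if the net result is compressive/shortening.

Internal axial forces (sectioning from the free end, tension +): N_CD = 15.9 kN, N_BC = 29.6 kN, N_AB = 4.6 kN.
A_BC = 397.5 mm².
A_CD = 1787 mm².
δ_AB = 4600·299/(1700·44100) = 0.01835 mm
δ_BC = 29600·165/(397.5·44100) = 0.2786 mm
δ_CD = 15900·376/(1787·44100) = 0.07586 mm
δ = Σδ_i = 0.3728 mm.

0.373 mm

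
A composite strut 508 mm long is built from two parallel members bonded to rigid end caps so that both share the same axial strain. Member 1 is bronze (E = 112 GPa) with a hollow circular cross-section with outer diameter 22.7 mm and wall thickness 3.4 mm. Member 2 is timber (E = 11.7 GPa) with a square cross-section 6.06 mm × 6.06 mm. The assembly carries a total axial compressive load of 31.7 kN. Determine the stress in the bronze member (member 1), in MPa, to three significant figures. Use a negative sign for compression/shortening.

A_1 = 206.2 mm².
A_2 = 36.72 mm².
Equal strain + equilibrium ⇒ each member carries load in proportion to AE: A₁E₁ = 23090000 N, A₂E₂ = 429700 N, ΣAE = 23520000 N.
σ₁ = P·E₁/ΣAE = -31700·112000/23520000 = -151 MPa.

-151 MPa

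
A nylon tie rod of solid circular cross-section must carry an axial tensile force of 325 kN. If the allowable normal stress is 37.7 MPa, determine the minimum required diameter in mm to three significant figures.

105 mm

Required area A ≥ P/σ_allow = 325000/37.7 = 8621 mm².
For a solid circular section, d ≥ √(4A/π) = 104.8 mm.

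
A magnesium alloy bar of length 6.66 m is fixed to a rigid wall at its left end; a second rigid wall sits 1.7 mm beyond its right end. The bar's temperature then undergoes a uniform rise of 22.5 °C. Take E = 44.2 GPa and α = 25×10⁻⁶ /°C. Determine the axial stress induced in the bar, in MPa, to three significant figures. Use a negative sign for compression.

-13.6 MPa

Free thermal expansion αLΔT = 25e-6 · 6660 · 22.5 = 3.746 mm.
The walls engage after the gap closes; constrained expansion = 3.746 − 1.7 = 2.046 mm.
The walls impose strain ε = −(2.046)/6660 = -3.0724e-04; σ = Eε = 44200 · -3.0724e-04 = -13.58 MPa.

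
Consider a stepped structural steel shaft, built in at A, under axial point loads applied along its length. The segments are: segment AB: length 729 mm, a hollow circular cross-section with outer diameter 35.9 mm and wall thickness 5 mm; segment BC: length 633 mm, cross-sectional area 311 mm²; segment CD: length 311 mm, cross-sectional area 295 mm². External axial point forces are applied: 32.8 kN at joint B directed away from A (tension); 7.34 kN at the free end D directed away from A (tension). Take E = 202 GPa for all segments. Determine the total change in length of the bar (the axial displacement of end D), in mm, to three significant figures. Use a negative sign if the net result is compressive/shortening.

0.411 mm

Internal axial forces (sectioning from the free end, tension +): N_CD = 7.34 kN, N_BC = 7.34 kN, N_AB = 40.14 kN.
A_AB = 485.4 mm².
δ_AB = 40140·729/(485.4·202000) = 0.2985 mm
δ_BC = 7340·633/(311·202000) = 0.07396 mm
δ_CD = 7340·311/(295·202000) = 0.03831 mm
δ = Σδ_i = 0.4107 mm.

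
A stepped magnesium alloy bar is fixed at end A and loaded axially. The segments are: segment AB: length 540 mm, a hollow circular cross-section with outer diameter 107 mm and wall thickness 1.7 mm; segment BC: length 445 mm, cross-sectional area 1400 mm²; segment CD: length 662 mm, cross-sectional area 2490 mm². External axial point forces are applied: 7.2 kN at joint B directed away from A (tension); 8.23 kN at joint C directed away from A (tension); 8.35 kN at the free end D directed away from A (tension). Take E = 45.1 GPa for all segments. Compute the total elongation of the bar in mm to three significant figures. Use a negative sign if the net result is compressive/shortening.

0.672 mm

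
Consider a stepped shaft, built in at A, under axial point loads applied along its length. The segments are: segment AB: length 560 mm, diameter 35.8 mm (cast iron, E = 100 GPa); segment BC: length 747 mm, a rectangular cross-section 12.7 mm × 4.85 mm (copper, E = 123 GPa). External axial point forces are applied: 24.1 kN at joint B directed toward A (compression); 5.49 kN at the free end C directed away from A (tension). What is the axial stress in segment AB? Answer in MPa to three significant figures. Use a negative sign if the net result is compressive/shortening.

Internal axial forces (sectioning from the free end, tension +): N_BC = 5.49 kN, N_AB = -18.61 kN.
A_AB = 1007 mm².
σ_AB = N_AB/A_AB = -18610/1007 = -18.49 MPa.

-18.5 MPa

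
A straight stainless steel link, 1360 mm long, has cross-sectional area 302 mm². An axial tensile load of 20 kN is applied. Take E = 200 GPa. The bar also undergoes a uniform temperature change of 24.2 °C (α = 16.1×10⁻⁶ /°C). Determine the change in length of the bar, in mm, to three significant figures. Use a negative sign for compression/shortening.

δ_mech = NL/(AE) = 20000·1360/(302·200000) = 0.4503 mm.
δ_thermal = αLΔT = 16.1e-6·1360·24.2 = 0.5299 mm.
δ = δ_mech + δ_thermal = 0.9802 mm.

0.980 mm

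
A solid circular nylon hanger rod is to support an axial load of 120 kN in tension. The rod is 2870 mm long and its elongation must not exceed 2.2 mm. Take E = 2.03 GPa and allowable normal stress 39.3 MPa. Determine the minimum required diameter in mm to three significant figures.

313 mm

Required area A ≥ P/σ_allow = 120000/39.3 = 3053 mm².
For a solid circular section, d ≥ √(4A/π) = 62.35 mm.
Elongation limit: A ≥ PL/(Eδ_allow) = 120000·2870/(2030·2.2) = 77120 mm² ⇒ d ≥ 313.3 mm.
The elongation limit governs.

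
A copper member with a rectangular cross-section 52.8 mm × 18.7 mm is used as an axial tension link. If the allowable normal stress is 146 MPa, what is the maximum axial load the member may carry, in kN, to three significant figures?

A = 987.4 mm².
P_max = σ_allow · A = 146 · 987.4 = 144200 N = 144.2 kN.

144 kN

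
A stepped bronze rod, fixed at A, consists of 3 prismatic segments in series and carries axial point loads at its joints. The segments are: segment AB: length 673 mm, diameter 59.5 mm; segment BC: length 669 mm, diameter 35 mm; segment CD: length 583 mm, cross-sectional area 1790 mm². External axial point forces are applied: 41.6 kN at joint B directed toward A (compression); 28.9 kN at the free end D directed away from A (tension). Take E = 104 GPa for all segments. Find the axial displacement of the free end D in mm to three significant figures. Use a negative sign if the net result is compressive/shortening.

0.254 mm

Internal axial forces (sectioning from the free end, tension +): N_CD = 28.9 kN, N_BC = 28.9 kN, N_AB = -12.7 kN.
A_AB = 2781 mm².
A_BC = 962.1 mm².
δ_AB = -12700·673/(2781·104000) = -0.02956 mm
δ_BC = 28900·669/(962.1·104000) = 0.1932 mm
δ_CD = 28900·583/(1790·104000) = 0.09051 mm
δ = Σδ_i = 0.2542 mm.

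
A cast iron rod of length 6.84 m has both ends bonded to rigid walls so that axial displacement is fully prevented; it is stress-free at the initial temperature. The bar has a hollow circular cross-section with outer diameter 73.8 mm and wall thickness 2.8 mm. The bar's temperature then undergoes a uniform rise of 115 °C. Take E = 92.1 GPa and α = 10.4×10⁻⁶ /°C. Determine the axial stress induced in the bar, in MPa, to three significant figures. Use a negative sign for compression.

-110 MPa

Free thermal expansion αLΔT = 10.4e-6 · 6840 · 115 = 8.181 mm.
The walls impose strain ε = −(8.181)/6840 = -1.1960e-03; σ = Eε = 92100 · -1.1960e-03 = -110.2 MPa.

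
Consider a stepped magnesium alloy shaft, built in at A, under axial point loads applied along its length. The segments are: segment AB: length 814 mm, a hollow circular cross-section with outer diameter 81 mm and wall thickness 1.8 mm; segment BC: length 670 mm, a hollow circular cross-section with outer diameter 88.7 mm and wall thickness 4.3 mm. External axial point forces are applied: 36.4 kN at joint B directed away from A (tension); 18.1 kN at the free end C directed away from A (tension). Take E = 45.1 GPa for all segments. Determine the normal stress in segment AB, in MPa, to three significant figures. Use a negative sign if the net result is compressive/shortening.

122 MPa

Internal axial forces (sectioning from the free end, tension +): N_BC = 18.1 kN, N_AB = 54.5 kN.
A_AB = 447.9 mm².
σ_AB = N_AB/A_AB = 54500/447.9 = 121.7 MPa.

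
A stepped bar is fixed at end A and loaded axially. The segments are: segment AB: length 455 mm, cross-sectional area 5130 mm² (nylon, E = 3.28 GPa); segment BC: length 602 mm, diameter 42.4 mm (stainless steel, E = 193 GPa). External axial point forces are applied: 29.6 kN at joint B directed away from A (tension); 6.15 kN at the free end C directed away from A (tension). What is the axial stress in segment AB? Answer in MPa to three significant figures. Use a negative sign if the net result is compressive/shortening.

6.97 MPa

Internal axial forces (sectioning from the free end, tension +): N_BC = 6.15 kN, N_AB = 35.75 kN.
σ_AB = N_AB/A_AB = 35750/5130 = 6.969 MPa.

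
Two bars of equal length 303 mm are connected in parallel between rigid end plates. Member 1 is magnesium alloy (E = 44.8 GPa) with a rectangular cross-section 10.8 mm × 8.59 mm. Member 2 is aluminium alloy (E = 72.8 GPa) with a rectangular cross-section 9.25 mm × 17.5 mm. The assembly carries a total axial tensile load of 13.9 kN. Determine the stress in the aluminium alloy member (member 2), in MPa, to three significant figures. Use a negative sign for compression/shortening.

A_1 = 92.77 mm².
A_2 = 161.9 mm².
Equal strain + equilibrium ⇒ each member carries load in proportion to AE: A₁E₁ = 4156000 N, A₂E₂ = 11780000 N, ΣAE = 15940000 N.
σ₂ = P·E₂/ΣAE = 13900·72800/15940000 = 63.48 MPa.

63.5 MPa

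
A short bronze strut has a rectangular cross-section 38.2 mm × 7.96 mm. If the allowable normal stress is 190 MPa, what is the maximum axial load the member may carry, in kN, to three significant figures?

A = 304.1 mm².
P_max = σ_allow · A = 190 · 304.1 = 57770 N = 57.77 kN.

57.8 kN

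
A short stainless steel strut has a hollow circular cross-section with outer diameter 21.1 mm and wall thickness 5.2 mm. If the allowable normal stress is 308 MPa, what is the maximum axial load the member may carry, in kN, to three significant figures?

80.0 kN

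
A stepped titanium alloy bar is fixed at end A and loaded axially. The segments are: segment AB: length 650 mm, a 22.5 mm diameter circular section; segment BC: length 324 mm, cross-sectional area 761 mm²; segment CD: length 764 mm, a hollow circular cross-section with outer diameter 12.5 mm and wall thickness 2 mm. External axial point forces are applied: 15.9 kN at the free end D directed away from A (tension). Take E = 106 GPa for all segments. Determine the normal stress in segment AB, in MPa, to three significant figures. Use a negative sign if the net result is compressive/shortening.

Internal axial forces (sectioning from the free end, tension +): N_CD = 15.9 kN, N_BC = 15.9 kN, N_AB = 15.9 kN.
A_AB = 397.6 mm².
σ_AB = N_AB/A_AB = 15900/397.6 = 39.99 MPa.

40.0 MPa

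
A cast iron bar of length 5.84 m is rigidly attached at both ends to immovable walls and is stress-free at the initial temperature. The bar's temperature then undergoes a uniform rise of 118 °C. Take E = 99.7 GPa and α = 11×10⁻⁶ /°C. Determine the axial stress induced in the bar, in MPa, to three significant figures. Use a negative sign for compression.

Free thermal expansion αLΔT = 11e-6 · 5840 · 118 = 7.58 mm.
The walls impose strain ε = −(7.58)/5840 = -1.2980e-03; σ = Eε = 99700 · -1.2980e-03 = -129.4 MPa.

-129 MPa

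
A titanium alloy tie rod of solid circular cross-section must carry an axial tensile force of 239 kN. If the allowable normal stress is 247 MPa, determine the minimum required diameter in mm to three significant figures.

Required area A ≥ P/σ_allow = 239000/247 = 967.6 mm².
For a solid circular section, d ≥ √(4A/π) = 35.1 mm.

35.1 mm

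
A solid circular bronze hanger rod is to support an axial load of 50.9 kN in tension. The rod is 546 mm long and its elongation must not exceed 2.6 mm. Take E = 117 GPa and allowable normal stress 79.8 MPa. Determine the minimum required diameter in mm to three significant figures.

28.5 mm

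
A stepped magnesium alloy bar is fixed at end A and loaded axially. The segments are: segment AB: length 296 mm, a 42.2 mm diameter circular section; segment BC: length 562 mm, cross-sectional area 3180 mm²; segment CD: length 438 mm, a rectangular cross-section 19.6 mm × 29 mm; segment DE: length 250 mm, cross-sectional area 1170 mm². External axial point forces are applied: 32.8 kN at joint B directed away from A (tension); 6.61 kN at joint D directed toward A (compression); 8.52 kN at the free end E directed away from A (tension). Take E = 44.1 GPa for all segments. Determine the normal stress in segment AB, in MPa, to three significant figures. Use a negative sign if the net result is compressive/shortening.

24.8 MPa

Internal axial forces (sectioning from the free end, tension +): N_DE = 8.52 kN, N_CD = 1.91 kN, N_BC = 1.91 kN, N_AB = 34.71 kN.
A_AB = 1399 mm².
σ_AB = N_AB/A_AB = 34710/1399 = 24.82 MPa.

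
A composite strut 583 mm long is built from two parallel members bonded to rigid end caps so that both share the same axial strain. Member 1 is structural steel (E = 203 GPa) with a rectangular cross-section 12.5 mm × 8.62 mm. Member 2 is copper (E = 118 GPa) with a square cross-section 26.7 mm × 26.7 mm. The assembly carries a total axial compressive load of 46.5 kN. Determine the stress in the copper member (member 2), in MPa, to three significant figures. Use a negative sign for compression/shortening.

-51.8 MPa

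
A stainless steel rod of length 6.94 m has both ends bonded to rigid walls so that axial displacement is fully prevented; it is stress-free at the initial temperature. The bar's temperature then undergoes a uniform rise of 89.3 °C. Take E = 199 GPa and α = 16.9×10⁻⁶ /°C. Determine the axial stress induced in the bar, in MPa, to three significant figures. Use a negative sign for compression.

Free thermal expansion αLΔT = 16.9e-6 · 6940 · 89.3 = 10.47 mm.
The walls impose strain ε = −(10.47)/6940 = -1.5092e-03; σ = Eε = 199000 · -1.5092e-03 = -300.3 MPa.

-300 MPa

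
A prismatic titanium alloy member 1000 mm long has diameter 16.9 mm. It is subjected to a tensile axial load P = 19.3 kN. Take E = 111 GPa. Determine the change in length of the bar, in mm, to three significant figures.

0.775 mm

A = 224.3 mm².
δ_mech = NL/(AE) = 19300·1000/(224.3·111000) = 0.7751 mm.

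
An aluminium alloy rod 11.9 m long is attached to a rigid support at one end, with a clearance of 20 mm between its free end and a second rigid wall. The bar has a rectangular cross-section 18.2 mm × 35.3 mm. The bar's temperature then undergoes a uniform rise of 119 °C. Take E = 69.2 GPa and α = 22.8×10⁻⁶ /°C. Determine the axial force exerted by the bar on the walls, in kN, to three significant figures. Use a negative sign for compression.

-45.9 kN

Free thermal expansion αLΔT = 22.8e-6 · 11900 · 119 = 32.29 mm.
The walls engage after the gap closes; constrained expansion = 32.29 − 20 = 12.29 mm.
The walls impose strain ε = −(12.29)/11900 = -1.0325e-03; σ = Eε = 69200 · -1.0325e-03 = -71.45 MPa.
Wall reaction R = σ·A = -71.45·642.5 = -45900 N = -45.9 kN.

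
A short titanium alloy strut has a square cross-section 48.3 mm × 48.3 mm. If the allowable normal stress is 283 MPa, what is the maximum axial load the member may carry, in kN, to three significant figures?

660 kN

A = 2333 mm².
P_max = σ_allow · A = 283 · 2333 = 660200 N = 660.2 kN.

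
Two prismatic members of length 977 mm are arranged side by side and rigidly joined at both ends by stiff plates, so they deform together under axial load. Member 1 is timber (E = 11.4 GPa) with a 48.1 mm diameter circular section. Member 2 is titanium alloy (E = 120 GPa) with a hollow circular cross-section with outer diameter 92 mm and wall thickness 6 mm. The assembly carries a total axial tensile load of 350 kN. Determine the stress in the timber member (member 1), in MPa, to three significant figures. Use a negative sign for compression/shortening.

A_1 = 1817 mm².
A_2 = 1621 mm².
Equal strain + equilibrium ⇒ each member carries load in proportion to AE: A₁E₁ = 20710000 N, A₂E₂ = 194500000 N, ΣAE = 215200000 N.
σ₁ = P·E₁/ΣAE = 350000·11400/215200000 = 18.54 MPa.

18.5 MPa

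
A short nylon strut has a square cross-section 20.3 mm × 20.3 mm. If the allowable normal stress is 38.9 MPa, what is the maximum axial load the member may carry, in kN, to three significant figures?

A = 412.1 mm².
P_max = σ_allow · A = 38.9 · 412.1 = 16030 N = 16.03 kN.

16.0 kN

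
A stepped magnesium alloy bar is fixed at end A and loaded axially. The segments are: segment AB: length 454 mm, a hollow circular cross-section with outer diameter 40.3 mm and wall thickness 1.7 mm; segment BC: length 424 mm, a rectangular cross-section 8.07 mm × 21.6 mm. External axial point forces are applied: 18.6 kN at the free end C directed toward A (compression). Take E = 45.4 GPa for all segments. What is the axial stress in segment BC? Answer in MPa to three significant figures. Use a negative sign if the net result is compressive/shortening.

-107 MPa

Internal axial forces (sectioning from the free end, tension +): N_BC = -18.6 kN, N_AB = -18.6 kN.
A_BC = 174.3 mm².
σ_BC = N_BC/A_BC = -18600/174.3 = -106.7 MPa.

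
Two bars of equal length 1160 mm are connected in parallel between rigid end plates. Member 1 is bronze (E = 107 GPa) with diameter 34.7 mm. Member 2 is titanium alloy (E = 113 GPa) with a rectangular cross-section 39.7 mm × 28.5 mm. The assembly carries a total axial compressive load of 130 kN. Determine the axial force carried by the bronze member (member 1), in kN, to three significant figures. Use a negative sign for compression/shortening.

-57.4 kN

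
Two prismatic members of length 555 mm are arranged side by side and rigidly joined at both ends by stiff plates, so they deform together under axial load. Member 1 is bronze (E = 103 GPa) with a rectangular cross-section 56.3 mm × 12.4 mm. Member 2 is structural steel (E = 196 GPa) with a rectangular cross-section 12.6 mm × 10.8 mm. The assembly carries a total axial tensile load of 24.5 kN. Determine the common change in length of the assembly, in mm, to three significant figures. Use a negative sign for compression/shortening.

A_1 = 698.1 mm².
A_2 = 136.1 mm².
Equal strain + equilibrium ⇒ each member carries load in proportion to AE: A₁E₁ = 71910000 N, A₂E₂ = 26670000 N, ΣAE = 98580000 N.
δ = PL/ΣAE = 24500·555/98580000 = 0.1379 mm.

0.138 mm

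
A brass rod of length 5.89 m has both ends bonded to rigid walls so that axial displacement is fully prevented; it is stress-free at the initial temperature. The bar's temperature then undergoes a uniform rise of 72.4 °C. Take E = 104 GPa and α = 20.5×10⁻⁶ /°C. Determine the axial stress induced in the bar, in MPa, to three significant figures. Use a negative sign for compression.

-154 MPa

Free thermal expansion αLΔT = 20.5e-6 · 5890 · 72.4 = 8.742 mm.
The walls impose strain ε = −(8.742)/5890 = -1.4842e-03; σ = Eε = 104000 · -1.4842e-03 = -154.4 MPa.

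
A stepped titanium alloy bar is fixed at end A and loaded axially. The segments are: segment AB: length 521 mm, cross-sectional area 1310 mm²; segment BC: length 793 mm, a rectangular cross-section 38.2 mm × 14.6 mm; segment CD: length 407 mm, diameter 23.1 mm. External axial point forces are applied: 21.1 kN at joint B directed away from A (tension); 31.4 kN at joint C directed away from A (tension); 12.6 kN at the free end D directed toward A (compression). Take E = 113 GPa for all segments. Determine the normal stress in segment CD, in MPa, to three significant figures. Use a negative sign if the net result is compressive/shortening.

-30.1 MPa

Internal axial forces (sectioning from the free end, tension +): N_CD = -12.6 kN, N_BC = 18.8 kN, N_AB = 39.9 kN.
A_CD = 419.1 mm².
σ_CD = N_CD/A_CD = -12600/419.1 = -30.06 MPa.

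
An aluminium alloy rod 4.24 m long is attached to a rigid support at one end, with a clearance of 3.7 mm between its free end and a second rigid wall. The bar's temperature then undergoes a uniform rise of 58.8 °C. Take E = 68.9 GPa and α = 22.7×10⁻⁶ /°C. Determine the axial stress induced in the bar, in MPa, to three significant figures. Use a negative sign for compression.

-31.8 MPa

Free thermal expansion αLΔT = 22.7e-6 · 4240 · 58.8 = 5.659 mm.
The walls engage after the gap closes; constrained expansion = 5.659 − 3.7 = 1.959 mm.
The walls impose strain ε = −(1.959)/4240 = -4.6212e-04; σ = Eε = 68900 · -4.6212e-04 = -31.84 MPa.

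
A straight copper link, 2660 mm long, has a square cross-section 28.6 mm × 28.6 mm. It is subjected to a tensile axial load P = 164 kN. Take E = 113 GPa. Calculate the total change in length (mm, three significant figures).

4.72 mm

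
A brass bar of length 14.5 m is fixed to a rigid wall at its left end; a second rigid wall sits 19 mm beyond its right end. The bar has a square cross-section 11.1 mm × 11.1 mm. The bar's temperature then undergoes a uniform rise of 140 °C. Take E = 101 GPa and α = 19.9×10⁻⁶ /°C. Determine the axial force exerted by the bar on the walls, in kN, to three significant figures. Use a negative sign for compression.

-18.4 kN

Free thermal expansion αLΔT = 19.9e-6 · 14500 · 140 = 40.4 mm.
The walls engage after the gap closes; constrained expansion = 40.4 − 19 = 21.4 mm.
The walls impose strain ε = −(21.4)/14500 = -1.4757e-03; σ = Eε = 101000 · -1.4757e-03 = -149 MPa.
Wall reaction R = σ·A = -149·123.2 = -18360 N = -18.36 kN.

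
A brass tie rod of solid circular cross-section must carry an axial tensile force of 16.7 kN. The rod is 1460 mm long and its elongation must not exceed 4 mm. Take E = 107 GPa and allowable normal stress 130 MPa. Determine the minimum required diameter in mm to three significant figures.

Required area A ≥ P/σ_allow = 16700/130 = 128.5 mm².
For a solid circular section, d ≥ √(4A/π) = 12.79 mm.
Elongation limit: A ≥ PL/(Eδ_allow) = 16700·1460/(107000·4) = 56.97 mm² ⇒ d ≥ 8.517 mm.
The stress limit governs.

12.8 mm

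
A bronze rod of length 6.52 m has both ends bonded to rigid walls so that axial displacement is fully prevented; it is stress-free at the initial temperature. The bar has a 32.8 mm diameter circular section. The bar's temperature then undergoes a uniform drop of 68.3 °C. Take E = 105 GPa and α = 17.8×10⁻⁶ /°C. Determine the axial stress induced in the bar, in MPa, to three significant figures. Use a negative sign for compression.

128 MPa

Free thermal expansion αLΔT = 17.8e-6 · 6520 · -68.3 = -7.927 mm.
The walls impose strain ε = −(-7.927)/6520 = 1.2157e-03; σ = Eε = 105000 · 1.2157e-03 = 127.7 MPa.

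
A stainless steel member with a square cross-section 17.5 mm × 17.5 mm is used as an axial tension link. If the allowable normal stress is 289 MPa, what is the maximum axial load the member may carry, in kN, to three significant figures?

88.5 kN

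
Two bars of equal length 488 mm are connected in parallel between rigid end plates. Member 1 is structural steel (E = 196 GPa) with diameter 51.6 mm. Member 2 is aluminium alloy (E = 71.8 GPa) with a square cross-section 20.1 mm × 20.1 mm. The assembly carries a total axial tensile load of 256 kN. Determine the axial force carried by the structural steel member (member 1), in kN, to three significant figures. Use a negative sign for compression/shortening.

239 kN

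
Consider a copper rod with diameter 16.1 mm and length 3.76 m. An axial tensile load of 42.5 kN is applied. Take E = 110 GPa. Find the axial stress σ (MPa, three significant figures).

A = 203.6 mm².
σ = N/A = 42500/203.6 = 208.8 MPa.

209 MPa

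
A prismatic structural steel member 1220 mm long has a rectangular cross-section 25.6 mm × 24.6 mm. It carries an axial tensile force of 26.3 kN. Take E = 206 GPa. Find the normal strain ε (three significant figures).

2.03e-04

A = 629.8 mm².
σ = N/A = 41.76 MPa; ε = σ/E = 41.76/206000 = 2.027e-04.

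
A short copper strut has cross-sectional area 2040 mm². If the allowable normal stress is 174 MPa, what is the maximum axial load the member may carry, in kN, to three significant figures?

355 kN

P_max = σ_allow · A = 174 · 2040 = 355000 N = 355 kN.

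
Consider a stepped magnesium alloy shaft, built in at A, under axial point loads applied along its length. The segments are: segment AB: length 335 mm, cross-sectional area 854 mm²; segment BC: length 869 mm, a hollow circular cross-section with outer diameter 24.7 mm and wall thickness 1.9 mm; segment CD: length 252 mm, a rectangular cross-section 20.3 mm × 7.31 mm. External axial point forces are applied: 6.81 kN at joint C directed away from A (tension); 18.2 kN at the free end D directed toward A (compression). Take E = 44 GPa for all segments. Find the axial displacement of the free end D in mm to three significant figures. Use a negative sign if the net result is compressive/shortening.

Internal axial forces (sectioning from the free end, tension +): N_CD = -18.2 kN, N_BC = -11.39 kN, N_AB = -11.39 kN.
A_BC = 136.1 mm².
A_CD = 148.4 mm².
δ_AB = -11390·335/(854·44000) = -0.1015 mm
δ_BC = -11390·869/(136.1·44000) = -1.653 mm
δ_CD = -18200·252/(148.4·44000) = -0.7024 mm
δ = Σδ_i = -2.457 mm.

-2.46 mm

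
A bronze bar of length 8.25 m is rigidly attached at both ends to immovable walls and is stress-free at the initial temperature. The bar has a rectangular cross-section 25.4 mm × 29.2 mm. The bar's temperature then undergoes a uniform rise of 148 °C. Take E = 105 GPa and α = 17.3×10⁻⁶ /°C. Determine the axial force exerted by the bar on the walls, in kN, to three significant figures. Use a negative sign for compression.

Free thermal expansion αLΔT = 17.3e-6 · 8250 · 148 = 21.12 mm.
The walls impose strain ε = −(21.12)/8250 = -2.5604e-03; σ = Eε = 105000 · -2.5604e-03 = -268.8 MPa.
Wall reaction R = σ·A = -268.8·741.7 = -199400 N = -199.4 kN.

-199 kN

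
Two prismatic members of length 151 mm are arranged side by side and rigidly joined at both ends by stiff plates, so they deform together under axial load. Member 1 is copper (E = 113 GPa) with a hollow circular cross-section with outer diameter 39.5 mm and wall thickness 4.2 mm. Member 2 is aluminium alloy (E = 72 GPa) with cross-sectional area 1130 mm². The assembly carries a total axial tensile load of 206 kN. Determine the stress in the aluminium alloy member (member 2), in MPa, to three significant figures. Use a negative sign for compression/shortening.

111 MPa

A_1 = 465.8 mm².
Equal strain + equilibrium ⇒ each member carries load in proportion to AE: A₁E₁ = 52630000 N, A₂E₂ = 81360000 N, ΣAE = 134000000 N.
σ₂ = P·E₂/ΣAE = 206000·72000/134000000 = 110.7 MPa.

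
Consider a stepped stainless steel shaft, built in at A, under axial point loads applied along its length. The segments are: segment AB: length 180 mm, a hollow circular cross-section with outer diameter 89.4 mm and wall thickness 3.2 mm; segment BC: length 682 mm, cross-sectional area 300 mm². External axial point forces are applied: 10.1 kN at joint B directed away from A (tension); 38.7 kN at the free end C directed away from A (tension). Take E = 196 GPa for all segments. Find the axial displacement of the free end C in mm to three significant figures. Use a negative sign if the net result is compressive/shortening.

0.501 mm

Internal axial forces (sectioning from the free end, tension +): N_BC = 38.7 kN, N_AB = 48.8 kN.
A_AB = 866.6 mm².
δ_AB = 48800·180/(866.6·196000) = 0.05172 mm
δ_BC = 38700·682/(300·196000) = 0.4489 mm
δ = Σδ_i = 0.5006 mm.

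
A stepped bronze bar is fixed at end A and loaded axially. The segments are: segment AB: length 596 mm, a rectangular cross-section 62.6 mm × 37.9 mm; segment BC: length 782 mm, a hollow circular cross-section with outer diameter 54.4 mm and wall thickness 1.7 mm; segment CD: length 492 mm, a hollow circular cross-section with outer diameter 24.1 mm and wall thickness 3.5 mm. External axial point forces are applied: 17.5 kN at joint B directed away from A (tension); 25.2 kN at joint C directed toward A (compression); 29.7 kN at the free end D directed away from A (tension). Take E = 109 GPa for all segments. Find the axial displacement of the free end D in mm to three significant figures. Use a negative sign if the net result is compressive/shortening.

0.757 mm

Internal axial forces (sectioning from the free end, tension +): N_CD = 29.7 kN, N_BC = 4.5 kN, N_AB = 22 kN.
A_AB = 2373 mm².
A_BC = 281.5 mm².
A_CD = 226.5 mm².
δ_AB = 22000·596/(2373·109000) = 0.0507 mm
δ_BC = 4500·782/(281.5·109000) = 0.1147 mm
δ_CD = 29700·492/(226.5·109000) = 0.5918 mm
δ = Σδ_i = 0.7573 mm.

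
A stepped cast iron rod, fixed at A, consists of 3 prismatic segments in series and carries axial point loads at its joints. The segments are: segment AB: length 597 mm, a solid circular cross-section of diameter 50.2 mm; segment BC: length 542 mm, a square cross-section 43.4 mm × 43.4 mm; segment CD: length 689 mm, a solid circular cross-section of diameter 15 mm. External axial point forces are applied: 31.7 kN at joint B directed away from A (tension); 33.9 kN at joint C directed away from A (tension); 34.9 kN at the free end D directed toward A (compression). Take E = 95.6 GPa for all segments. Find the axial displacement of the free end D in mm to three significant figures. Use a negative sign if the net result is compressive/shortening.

-1.33 mm

Internal axial forces (sectioning from the free end, tension +): N_CD = -34.9 kN, N_BC = -1 kN, N_AB = 30.7 kN.
A_AB = 1979 mm².
A_BC = 1884 mm².
A_CD = 176.7 mm².
δ_AB = 30700·597/(1979·95600) = 0.09686 mm
δ_BC = -1000·542/(1884·95600) = -0.00301 mm
δ_CD = -34900·689/(176.7·95600) = -1.423 mm
δ = Σδ_i = -1.33 mm.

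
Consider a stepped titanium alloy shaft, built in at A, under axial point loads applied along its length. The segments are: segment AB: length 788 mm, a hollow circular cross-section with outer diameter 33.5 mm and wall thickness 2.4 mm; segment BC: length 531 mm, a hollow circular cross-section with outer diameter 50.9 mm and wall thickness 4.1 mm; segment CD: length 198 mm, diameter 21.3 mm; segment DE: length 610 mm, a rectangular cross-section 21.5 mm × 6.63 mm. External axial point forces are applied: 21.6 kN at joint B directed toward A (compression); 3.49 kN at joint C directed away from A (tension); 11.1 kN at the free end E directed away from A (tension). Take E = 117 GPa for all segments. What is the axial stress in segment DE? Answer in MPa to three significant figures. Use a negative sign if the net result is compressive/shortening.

Internal axial forces (sectioning from the free end, tension +): N_DE = 11.1 kN, N_CD = 11.1 kN, N_BC = 14.59 kN, N_AB = -7.01 kN.
A_DE = 142.5 mm².
σ_DE = N_DE/A_DE = 11100/142.5 = 77.87 MPa.

77.9 MPa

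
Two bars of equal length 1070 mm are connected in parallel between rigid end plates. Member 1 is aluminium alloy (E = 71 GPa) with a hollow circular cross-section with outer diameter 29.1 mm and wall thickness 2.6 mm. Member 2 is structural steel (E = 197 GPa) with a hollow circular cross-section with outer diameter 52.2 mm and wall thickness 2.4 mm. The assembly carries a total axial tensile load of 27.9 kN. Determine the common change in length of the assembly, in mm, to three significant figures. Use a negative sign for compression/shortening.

A_1 = 216.5 mm².
A_2 = 375.5 mm².
Equal strain + equilibrium ⇒ each member carries load in proportion to AE: A₁E₁ = 15370000 N, A₂E₂ = 73970000 N, ΣAE = 89340000 N.
δ = PL/ΣAE = 27900·1070/89340000 = 0.3342 mm.

0.334 mm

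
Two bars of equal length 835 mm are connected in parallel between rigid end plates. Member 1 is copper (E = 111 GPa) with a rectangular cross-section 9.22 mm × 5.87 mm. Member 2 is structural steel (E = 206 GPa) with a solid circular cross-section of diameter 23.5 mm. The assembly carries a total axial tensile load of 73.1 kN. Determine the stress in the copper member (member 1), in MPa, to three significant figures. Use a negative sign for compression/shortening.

85.1 MPa

A_1 = 54.12 mm².
A_2 = 433.7 mm².
Equal strain + equilibrium ⇒ each member carries load in proportion to AE: A₁E₁ = 6007000 N, A₂E₂ = 89350000 N, ΣAE = 95360000 N.
σ₁ = P·E₁/ΣAE = 73100·111000/95360000 = 85.09 MPa.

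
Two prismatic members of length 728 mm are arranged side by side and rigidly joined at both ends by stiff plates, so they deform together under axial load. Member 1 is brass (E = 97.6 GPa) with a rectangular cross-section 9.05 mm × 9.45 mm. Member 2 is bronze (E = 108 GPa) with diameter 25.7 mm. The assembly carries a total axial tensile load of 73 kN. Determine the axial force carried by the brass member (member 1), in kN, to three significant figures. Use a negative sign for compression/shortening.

A_1 = 85.52 mm².
A_2 = 518.7 mm².
Equal strain + equilibrium ⇒ each member carries load in proportion to AE: A₁E₁ = 8347000 N, A₂E₂ = 56020000 N, ΣAE = 64370000 N.
F₁ = P·A₁E₁/ΣAE = 73000·8347000/64370000 = 9466 N.

9.47 kN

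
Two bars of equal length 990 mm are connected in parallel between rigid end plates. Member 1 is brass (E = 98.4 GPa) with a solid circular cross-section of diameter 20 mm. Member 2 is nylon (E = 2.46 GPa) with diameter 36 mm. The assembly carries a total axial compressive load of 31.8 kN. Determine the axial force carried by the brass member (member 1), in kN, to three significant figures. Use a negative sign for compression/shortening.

-29.4 kN

A_1 = 314.2 mm².
A_2 = 1018 mm².
Equal strain + equilibrium ⇒ each member carries load in proportion to AE: A₁E₁ = 30910000 N, A₂E₂ = 2504000 N, ΣAE = 33420000 N.
F₁ = P·A₁E₁/ΣAE = -31800·30910000/33420000 = -29420 N.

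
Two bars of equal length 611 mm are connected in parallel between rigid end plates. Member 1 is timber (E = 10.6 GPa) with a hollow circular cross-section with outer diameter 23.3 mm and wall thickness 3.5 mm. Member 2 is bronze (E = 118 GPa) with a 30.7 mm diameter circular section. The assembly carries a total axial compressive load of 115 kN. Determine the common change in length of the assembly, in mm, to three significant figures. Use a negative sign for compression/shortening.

-0.784 mm

A_1 = 217.7 mm².
A_2 = 740.2 mm².
Equal strain + equilibrium ⇒ each member carries load in proportion to AE: A₁E₁ = 2308000 N, A₂E₂ = 87350000 N, ΣAE = 89650000 N.
δ = PL/ΣAE = -115000·611/89650000 = -0.7837 mm.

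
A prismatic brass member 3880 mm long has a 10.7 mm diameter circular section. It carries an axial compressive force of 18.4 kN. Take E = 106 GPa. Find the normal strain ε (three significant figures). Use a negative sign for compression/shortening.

A = 89.92 mm².
σ = N/A = -204.6 MPa; ε = σ/E = -204.6/106000 = -1.930e-03.

-0.00193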